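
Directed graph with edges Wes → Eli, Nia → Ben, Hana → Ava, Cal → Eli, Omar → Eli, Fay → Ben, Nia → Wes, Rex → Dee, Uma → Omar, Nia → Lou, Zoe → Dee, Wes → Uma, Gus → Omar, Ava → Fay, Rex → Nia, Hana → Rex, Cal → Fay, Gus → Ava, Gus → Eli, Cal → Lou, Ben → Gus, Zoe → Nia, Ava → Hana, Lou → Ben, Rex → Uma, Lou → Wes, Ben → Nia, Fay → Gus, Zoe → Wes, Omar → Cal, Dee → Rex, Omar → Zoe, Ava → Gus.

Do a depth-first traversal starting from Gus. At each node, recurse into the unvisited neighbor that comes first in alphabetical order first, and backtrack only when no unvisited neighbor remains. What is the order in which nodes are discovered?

Visit Gus
Gus → Ava
Ava → Fay
Fay → Ben
Ben → Nia
Nia → Lou
Lou → Wes
Wes → Eli
Wes → Uma
Uma → Omar
Omar → Cal
Omar → Zoe
Zoe → Dee
Dee → Rex
Ava → Hana

Gus -> Ava -> Fay -> Ben -> Nia -> Lou -> Wes -> Eli -> Uma -> Omar -> Cal -> Zoe -> Dee -> Rex -> Hana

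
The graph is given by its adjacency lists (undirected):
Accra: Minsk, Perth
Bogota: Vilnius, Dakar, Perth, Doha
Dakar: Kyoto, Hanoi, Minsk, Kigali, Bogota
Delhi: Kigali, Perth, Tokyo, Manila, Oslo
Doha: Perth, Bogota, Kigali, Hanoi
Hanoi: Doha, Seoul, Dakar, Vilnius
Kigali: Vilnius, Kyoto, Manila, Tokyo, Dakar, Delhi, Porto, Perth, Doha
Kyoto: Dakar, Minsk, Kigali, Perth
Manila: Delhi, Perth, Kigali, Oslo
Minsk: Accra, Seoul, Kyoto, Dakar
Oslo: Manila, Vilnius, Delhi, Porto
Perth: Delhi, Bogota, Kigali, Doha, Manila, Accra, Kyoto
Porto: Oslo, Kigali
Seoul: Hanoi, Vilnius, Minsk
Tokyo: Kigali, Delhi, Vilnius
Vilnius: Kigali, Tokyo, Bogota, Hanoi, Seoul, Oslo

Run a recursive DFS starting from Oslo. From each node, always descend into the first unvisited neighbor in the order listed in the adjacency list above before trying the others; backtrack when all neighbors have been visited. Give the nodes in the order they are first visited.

Visit Oslo
Oslo → Manila
Manila → Delhi
Delhi → Kigali
Kigali → Vilnius
Vilnius → Tokyo
Vilnius → Bogota
Bogota → Dakar
Dakar → Kyoto
Kyoto → Minsk
Minsk → Accra
Accra → Perth
Perth → Doha
Doha → Hanoi
Hanoi → Seoul
Kigali → Porto

Oslo -> Manila -> Delhi -> Kigali -> Vilnius -> Tokyo -> Bogota -> Dakar -> Kyoto -> Minsk -> Accra -> Perth -> Doha -> Hanoi -> Seoul -> Porto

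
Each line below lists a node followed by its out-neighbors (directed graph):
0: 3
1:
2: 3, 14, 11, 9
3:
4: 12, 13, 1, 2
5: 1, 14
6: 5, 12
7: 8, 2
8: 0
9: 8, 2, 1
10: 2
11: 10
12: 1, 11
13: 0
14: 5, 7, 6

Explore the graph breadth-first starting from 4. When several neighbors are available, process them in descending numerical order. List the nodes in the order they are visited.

Visit 4; enqueue 13, 12, 2, 1 → queue [13, 12, 2, 1]
Visit 13; enqueue 0 → queue [12, 2, 1, 0]
Visit 12; enqueue 11 → queue [2, 1, 0, 11]
Visit 2; enqueue 14, 9, 3 → queue [1, 0, 11, 14, 9, 3]
Visit 1 → queue [0, 11, 14, 9, 3]
Visit 0 → queue [11, 14, 9, 3]
Visit 11; enqueue 10 → queue [14, 9, 3, 10]
Visit 14; enqueue 7, 6, 5 → queue [9, 3, 10, 7, 6, 5]
Visit 9; enqueue 8 → queue [3, 10, 7, 6, 5, 8]
Visit 3 → queue [10, 7, 6, 5, 8]
Visit 10 → queue [7, 6, 5, 8]
Visit 7 → queue [6, 5, 8]
Visit 6 → queue [5, 8]
Visit 5 → queue [8]
Visit 8 → queue []

4 → 13 → 12 → 2 → 1 → 0 → 11 → 14 → 9 → 3 → 10 → 7 → 6 → 5 → 8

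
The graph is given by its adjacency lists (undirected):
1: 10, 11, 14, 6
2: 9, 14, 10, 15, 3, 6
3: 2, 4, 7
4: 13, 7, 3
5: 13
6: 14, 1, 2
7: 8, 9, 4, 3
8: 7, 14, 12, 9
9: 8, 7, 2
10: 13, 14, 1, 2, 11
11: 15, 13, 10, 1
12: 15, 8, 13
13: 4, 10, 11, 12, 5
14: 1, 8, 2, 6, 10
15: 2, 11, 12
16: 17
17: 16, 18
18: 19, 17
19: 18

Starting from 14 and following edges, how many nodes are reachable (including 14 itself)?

15

BFS from 14 visits: 14, 1, 8, 2, 6, 10, 11, 7, 12, 9, 15, 3, 13, 4, 5
Reachable nodes: 15 of 19 total.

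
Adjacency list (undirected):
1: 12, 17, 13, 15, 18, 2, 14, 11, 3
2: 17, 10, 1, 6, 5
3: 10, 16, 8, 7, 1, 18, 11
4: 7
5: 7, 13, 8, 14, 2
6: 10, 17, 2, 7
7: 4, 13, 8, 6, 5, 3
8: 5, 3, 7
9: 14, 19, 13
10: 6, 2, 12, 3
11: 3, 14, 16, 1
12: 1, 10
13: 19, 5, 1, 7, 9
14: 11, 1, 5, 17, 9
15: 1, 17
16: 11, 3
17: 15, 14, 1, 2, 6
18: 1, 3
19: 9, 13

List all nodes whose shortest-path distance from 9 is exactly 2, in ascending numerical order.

1, 5, 7, 11, 17

Level 0: 9
Level 1: 13, 14, 19
Level 2: 1, 5, 7, 11, 17
Level 3: 2, 3, 4, 6, 8, 12, 15, 16, 18
Level 4: 10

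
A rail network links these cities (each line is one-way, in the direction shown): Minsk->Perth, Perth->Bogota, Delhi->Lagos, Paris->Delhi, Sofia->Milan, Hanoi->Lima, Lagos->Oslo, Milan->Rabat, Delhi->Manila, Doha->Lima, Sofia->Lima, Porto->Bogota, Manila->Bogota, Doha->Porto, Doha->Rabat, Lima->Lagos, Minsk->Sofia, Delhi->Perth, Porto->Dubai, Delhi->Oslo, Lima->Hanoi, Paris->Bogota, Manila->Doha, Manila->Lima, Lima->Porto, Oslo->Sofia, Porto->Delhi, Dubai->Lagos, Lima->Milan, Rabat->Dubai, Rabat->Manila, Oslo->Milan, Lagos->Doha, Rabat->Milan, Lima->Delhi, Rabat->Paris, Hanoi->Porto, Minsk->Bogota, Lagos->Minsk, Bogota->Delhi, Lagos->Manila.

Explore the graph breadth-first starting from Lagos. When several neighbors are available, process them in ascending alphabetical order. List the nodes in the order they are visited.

Visit Lagos; enqueue Doha, Manila, Minsk, Oslo → queue [Doha, Manila, Minsk, Oslo]
Visit Doha; enqueue Lima, Porto, Rabat → queue [Manila, Minsk, Oslo, Lima, Porto, Rabat]
Visit Manila; enqueue Bogota → queue [Minsk, Oslo, Lima, Porto, Rabat, Bogota]
Visit Minsk; enqueue Perth, Sofia → queue [Oslo, Lima, Porto, Rabat, Bogota, Perth, Sofia]
Visit Oslo; enqueue Milan → queue [Lima, Porto, Rabat, Bogota, Perth, Sofia, Milan]
Visit Lima; enqueue Delhi, Hanoi → queue [Porto, Rabat, Bogota, Perth, Sofia, Milan, Delhi, Hanoi]
Visit Porto; enqueue Dubai → queue [Rabat, Bogota, Perth, Sofia, Milan, Delhi, Hanoi, Dubai]
Visit Rabat; enqueue Paris → queue [Bogota, Perth, Sofia, Milan, Delhi, Hanoi, Dubai, Paris]
Visit Bogota → queue [Perth, Sofia, Milan, Delhi, Hanoi, Dubai, Paris]
Visit Perth → queue [Sofia, Milan, Delhi, Hanoi, Dubai, Paris]
Visit Sofia → queue [Milan, Delhi, Hanoi, Dubai, Paris]
Visit Milan → queue [Delhi, Hanoi, Dubai, Paris]
Visit Delhi → queue [Hanoi, Dubai, Paris]
Visit Hanoi → queue [Dubai, Paris]
Visit Dubai → queue [Paris]
Visit Paris → queue []

Lagos, Doha, Manila, Minsk, Oslo, Lima, Porto, Rabat, Bogota, Perth, Sofia, Milan, Delhi, Hanoi, Dubai, Paris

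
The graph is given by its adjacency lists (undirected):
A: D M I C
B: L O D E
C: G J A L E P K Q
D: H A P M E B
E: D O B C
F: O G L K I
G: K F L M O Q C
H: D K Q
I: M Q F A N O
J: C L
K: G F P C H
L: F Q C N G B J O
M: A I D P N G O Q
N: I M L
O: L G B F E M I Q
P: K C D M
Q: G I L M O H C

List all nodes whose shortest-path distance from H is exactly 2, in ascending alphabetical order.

Level 0: H
Level 1: D, K, Q
Level 2: A, B, C, E, F, G, I, L, M, O, P
Level 3: J, N

A, B, C, E, F, G, I, L, M, O, P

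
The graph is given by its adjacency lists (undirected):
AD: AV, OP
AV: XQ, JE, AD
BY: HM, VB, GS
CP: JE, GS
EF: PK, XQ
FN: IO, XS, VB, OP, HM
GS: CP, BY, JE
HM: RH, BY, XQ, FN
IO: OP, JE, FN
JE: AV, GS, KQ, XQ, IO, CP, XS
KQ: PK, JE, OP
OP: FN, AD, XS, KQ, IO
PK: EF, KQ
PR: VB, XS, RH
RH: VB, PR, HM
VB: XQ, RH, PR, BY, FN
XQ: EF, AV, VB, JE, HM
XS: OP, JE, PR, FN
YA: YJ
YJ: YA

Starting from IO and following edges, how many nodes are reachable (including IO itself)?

18

BFS from IO visits: IO, FN, JE, OP, HM, VB, XS, AV, CP, GS, KQ, XQ, AD, BY, RH, PR, PK, EF
Reachable nodes: 18 of 20 total.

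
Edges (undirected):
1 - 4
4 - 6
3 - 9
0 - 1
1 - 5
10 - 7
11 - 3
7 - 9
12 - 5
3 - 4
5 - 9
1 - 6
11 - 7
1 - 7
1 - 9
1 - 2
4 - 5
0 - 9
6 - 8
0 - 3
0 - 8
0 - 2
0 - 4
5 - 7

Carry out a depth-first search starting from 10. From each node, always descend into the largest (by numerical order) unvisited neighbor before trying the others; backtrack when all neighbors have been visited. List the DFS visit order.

Visit 10
10 → 7
7 → 11
11 → 3
3 → 9
9 → 5
5 → 12
5 → 4
4 → 6
6 → 8
8 → 0
0 → 2
2 → 1

10, 7, 11, 3, 9, 5, 12, 4, 6, 8, 0, 2, 1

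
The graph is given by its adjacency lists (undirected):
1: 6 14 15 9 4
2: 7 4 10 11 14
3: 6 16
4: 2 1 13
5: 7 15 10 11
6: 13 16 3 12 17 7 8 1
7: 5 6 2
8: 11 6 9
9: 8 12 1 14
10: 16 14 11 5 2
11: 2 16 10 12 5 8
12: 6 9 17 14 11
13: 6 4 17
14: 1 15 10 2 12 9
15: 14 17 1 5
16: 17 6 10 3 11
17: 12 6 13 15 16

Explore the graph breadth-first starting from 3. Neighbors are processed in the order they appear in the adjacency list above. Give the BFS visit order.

3 -> 6 -> 16 -> 13 -> 12 -> 17 -> 7 -> 8 -> 1 -> 10 -> 11 -> 4 -> 9 -> 14 -> 15 -> 5 -> 2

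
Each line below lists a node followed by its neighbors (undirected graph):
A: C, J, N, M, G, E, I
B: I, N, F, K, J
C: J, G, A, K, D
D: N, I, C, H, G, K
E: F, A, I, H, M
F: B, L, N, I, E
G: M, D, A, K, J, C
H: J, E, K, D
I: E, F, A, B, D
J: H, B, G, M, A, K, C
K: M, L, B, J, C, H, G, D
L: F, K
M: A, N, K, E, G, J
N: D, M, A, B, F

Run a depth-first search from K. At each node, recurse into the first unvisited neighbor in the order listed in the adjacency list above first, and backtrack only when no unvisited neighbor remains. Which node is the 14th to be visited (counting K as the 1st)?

Visit K
K → M
M → A
A → C
C → J
J → H
H → E
E → F
F → B
B → I
I → D
D → N
D → G
F → L

Visit order: K, M, A, C, J, H, E, F, B, I, D, N, G, L

L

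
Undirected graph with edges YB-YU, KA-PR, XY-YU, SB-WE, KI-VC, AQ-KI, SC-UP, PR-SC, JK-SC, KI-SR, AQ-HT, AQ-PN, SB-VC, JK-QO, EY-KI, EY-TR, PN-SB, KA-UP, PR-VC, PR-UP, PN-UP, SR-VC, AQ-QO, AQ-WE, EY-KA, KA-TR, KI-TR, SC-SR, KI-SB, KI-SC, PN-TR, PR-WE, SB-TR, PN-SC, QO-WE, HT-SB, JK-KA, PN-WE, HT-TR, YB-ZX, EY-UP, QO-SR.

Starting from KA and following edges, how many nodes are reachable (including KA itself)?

16

BFS from KA visits: KA, UP, TR, PR, JK, EY, SC, PN, SB, KI, HT, WE, VC, QO, SR, AQ
Reachable nodes: 16 of 20 total.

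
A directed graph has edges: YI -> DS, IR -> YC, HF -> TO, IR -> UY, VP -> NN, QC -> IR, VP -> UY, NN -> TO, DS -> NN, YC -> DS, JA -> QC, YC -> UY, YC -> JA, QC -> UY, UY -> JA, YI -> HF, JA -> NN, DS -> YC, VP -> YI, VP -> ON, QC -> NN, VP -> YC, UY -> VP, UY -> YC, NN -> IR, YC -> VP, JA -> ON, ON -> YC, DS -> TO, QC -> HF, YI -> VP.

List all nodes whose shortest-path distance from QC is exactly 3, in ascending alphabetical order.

Level 0: QC
Level 1: HF, IR, NN, UY
Level 2: JA, TO, VP, YC
Level 3: DS, ON, YI

DS, ON, YI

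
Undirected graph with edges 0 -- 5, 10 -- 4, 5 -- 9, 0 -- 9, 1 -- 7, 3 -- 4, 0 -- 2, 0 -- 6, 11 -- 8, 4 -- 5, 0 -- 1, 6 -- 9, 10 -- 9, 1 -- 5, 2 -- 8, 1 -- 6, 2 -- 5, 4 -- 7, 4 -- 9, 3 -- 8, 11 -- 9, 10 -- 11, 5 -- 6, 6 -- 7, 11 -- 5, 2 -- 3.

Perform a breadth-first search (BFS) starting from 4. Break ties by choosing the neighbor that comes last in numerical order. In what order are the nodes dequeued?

Visit 4; enqueue 10, 9, 7, 5, 3 → queue [10, 9, 7, 5, 3]
Visit 10; enqueue 11 → queue [9, 7, 5, 3, 11]
Visit 9; enqueue 6, 0 → queue [7, 5, 3, 11, 6, 0]
Visit 7; enqueue 1 → queue [5, 3, 11, 6, 0, 1]
Visit 5; enqueue 2 → queue [3, 11, 6, 0, 1, 2]
Visit 3; enqueue 8 → queue [11, 6, 0, 1, 2, 8]
Visit 11 → queue [6, 0, 1, 2, 8]
Visit 6 → queue [0, 1, 2, 8]
Visit 0 → queue [1, 2, 8]
Visit 1 → queue [2, 8]
Visit 2 → queue [8]
Visit 8 → queue []

4 → 10 → 9 → 7 → 5 → 3 → 11 → 6 → 0 → 1 → 2 → 8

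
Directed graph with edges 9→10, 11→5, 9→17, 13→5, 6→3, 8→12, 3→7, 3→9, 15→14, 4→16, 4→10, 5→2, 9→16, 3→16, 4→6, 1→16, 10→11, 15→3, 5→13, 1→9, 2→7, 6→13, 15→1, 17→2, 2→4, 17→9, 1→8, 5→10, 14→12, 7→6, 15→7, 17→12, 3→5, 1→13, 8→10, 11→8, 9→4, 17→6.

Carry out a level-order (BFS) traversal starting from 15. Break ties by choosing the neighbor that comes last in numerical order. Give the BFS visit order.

Visit 15; enqueue 14, 7, 3, 1 → queue [14, 7, 3, 1]
Visit 14; enqueue 12 → queue [7, 3, 1, 12]
Visit 7; enqueue 6 → queue [3, 1, 12, 6]
Visit 3; enqueue 16, 9, 5 → queue [1, 12, 6, 16, 9, 5]
Visit 1; enqueue 13, 8 → queue [12, 6, 16, 9, 5, 13, 8]
Visit 12 → queue [6, 16, 9, 5, 13, 8]
Visit 6 → queue [16, 9, 5, 13, 8]
Visit 16 → queue [9, 5, 13, 8]
Visit 9; enqueue 17, 10, 4 → queue [5, 13, 8, 17, 10, 4]
Visit 5; enqueue 2 → queue [13, 8, 17, 10, 4, 2]
Visit 13 → queue [8, 17, 10, 4, 2]
Visit 8 → queue [17, 10, 4, 2]
Visit 17 → queue [10, 4, 2]
Visit 10; enqueue 11 → queue [4, 2, 11]
Visit 4 → queue [2, 11]
Visit 2 → queue [11]
Visit 11 → queue []

15, 14, 7, 3, 1, 12, 6, 16, 9, 5, 13, 8, 17, 10, 4, 2, 11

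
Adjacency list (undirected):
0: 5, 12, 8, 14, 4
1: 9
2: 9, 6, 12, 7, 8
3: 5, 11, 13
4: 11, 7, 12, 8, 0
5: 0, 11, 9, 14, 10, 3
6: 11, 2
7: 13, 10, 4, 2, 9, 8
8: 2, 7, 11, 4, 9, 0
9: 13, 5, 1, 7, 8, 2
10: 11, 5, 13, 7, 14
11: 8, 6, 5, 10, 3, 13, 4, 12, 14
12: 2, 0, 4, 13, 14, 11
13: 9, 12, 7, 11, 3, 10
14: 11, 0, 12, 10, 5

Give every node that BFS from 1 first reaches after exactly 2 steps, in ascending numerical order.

2, 5, 7, 8, 13

Level 0: 1
Level 1: 9
Level 2: 2, 5, 7, 8, 13
Level 3: 0, 3, 4, 6, 10, 11, 12, 14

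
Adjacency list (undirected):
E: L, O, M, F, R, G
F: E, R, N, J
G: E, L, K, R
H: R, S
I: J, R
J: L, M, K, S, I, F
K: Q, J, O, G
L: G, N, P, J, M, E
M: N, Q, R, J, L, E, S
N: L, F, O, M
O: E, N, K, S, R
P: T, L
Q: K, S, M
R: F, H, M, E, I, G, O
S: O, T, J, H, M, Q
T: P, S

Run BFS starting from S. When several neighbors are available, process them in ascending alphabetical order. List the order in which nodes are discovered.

Visit S; enqueue H, J, M, O, Q, T → queue [H, J, M, O, Q, T]
Visit H; enqueue R → queue [J, M, O, Q, T, R]
Visit J; enqueue F, I, K, L → queue [M, O, Q, T, R, F, I, K, L]
Visit M; enqueue E, N → queue [O, Q, T, R, F, I, K, L, E, N]
Visit O → queue [Q, T, R, F, I, K, L, E, N]
Visit Q → queue [T, R, F, I, K, L, E, N]
Visit T; enqueue P → queue [R, F, I, K, L, E, N, P]
Visit R; enqueue G → queue [F, I, K, L, E, N, P, G]
Visit F → queue [I, K, L, E, N, P, G]
Visit I → queue [K, L, E, N, P, G]
Visit K → queue [L, E, N, P, G]
Visit L → queue [E, N, P, G]
Visit E → queue [N, P, G]
Visit N → queue [P, G]
Visit P → queue [G]
Visit G → queue []

S H J M O Q T R F I K L E N P G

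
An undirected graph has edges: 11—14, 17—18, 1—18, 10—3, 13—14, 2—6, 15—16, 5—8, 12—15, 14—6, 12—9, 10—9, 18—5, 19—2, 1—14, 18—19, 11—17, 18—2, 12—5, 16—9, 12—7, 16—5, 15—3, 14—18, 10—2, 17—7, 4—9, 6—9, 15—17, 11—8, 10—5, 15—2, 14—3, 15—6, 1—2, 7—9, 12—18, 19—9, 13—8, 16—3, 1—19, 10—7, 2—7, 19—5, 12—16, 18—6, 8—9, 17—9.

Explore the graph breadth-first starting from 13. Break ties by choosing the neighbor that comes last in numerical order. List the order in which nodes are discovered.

Visit 13; enqueue 14, 8 → queue [14, 8]
Visit 14; enqueue 18, 11, 6, 3, 1 → queue [8, 18, 11, 6, 3, 1]
Visit 8; enqueue 9, 5 → queue [18, 11, 6, 3, 1, 9, 5]
Visit 18; enqueue 19, 17, 12, 2 → queue [11, 6, 3, 1, 9, 5, 19, 17, 12, 2]
Visit 11 → queue [6, 3, 1, 9, 5, 19, 17, 12, 2]
Visit 6; enqueue 15 → queue [3, 1, 9, 5, 19, 17, 12, 2, 15]
Visit 3; enqueue 16, 10 → queue [1, 9, 5, 19, 17, 12, 2, 15, 16, 10]
Visit 1 → queue [9, 5, 19, 17, 12, 2, 15, 16, 10]
Visit 9; enqueue 7, 4 → queue [5, 19, 17, 12, 2, 15, 16, 10, 7, 4]
Visit 5 → queue [19, 17, 12, 2, 15, 16, 10, 7, 4]
Visit 19 → queue [17, 12, 2, 15, 16, 10, 7, 4]
Visit 17 → queue [12, 2, 15, 16, 10, 7, 4]
Visit 12 → queue [2, 15, 16, 10, 7, 4]
Visit 2 → queue [15, 16, 10, 7, 4]
Visit 15 → queue [16, 10, 7, 4]
Visit 16 → queue [10, 7, 4]
Visit 10 → queue [7, 4]
Visit 7 → queue [4]
Visit 4 → queue []

13, 14, 8, 18, 11, 6, 3, 1, 9, 5, 19, 17, 12, 2, 15, 16, 10, 7, 4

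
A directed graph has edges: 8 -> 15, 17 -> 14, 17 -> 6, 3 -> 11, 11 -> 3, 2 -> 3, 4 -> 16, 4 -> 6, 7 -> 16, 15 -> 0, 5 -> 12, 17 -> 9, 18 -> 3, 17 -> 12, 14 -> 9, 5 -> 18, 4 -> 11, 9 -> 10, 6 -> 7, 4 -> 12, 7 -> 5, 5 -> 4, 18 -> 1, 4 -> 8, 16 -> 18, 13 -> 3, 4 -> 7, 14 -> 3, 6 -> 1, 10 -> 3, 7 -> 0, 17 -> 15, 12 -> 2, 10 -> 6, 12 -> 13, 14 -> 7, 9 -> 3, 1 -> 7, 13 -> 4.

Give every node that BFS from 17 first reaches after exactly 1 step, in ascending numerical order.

6, 9, 12, 14, 15

Level 0: 17
Level 1: 6, 9, 12, 14, 15
Level 2: 0, 1, 2, 3, 7, 10, 13
Level 3: 4, 5, 11, 16
Level 4: 8, 18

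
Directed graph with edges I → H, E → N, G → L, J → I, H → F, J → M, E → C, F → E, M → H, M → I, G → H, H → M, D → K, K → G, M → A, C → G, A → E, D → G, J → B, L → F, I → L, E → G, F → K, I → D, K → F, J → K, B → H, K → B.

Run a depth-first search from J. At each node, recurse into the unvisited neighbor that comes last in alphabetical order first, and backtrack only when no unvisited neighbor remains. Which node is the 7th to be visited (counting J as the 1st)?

Visit J
J → M
M → I
I → L
L → F
F → K
K → G
G → H
K → B
F → E
E → N
E → C
I → D
M → A

Visit order: J, M, I, L, F, K, G, H, B, E, N, C, D, A

G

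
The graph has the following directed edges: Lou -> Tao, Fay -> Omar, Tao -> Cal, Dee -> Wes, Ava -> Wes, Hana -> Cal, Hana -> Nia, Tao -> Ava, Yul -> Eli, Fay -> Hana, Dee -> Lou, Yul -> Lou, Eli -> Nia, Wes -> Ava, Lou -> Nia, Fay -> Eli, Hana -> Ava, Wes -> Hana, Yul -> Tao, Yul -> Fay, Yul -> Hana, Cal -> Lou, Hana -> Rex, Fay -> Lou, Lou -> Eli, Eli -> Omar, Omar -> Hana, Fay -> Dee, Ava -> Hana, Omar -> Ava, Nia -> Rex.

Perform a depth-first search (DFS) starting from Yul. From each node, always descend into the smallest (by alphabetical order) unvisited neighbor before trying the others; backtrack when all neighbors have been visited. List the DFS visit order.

Yul → Eli → Nia → Rex → Omar → Ava → Hana → Cal → Lou → Tao → Wes → Fay → Dee

Visit Yul
Yul → Eli
Eli → Nia
Nia → Rex
Eli → Omar
Omar → Ava
Ava → Hana
Hana → Cal
Cal → Lou
Lou → Tao
Ava → Wes
Yul → Fay
Fay → Dee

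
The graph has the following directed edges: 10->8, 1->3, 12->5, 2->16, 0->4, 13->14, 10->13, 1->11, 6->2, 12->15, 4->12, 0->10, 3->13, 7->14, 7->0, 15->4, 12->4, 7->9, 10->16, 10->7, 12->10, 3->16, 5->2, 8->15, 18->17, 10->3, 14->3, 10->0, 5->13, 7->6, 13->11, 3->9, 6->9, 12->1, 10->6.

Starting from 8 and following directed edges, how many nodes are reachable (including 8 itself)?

BFS from 8 visits: 8, 15, 4, 12, 10, 5, 1, 16, 13, 7, 6, 3, 0, 2, 11, 14, 9
Reachable nodes: 17 of 19 total.

17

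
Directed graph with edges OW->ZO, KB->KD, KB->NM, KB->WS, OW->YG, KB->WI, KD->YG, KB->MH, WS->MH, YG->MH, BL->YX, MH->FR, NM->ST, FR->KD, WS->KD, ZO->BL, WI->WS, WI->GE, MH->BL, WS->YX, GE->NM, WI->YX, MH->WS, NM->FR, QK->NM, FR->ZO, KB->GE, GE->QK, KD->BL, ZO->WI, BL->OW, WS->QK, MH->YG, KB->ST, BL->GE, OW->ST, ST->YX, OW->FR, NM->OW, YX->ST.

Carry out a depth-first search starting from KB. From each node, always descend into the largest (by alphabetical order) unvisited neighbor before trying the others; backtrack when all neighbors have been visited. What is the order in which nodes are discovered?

KB, WS, YX, ST, QK, NM, OW, ZO, WI, GE, BL, YG, MH, FR, KD

Visit KB
KB → WS
WS → YX
YX → ST
WS → QK
QK → NM
NM → OW
OW → ZO
ZO → WI
WI → GE
ZO → BL
OW → YG
YG → MH
MH → FR
FR → KD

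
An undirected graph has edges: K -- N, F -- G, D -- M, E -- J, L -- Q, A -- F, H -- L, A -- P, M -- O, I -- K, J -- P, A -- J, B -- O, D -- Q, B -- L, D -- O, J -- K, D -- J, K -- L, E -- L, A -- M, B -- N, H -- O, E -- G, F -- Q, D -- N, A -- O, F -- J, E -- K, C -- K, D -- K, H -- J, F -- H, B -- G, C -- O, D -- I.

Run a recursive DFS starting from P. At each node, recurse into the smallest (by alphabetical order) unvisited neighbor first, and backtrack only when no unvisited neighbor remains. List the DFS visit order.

Visit P
P → A
A → F
F → G
G → B
B → L
L → E
E → J
J → D
D → I
I → K
K → C
C → O
O → H
O → M
K → N
D → Q

P -> A -> F -> G -> B -> L -> E -> J -> D -> I -> K -> C -> O -> H -> M -> N -> Q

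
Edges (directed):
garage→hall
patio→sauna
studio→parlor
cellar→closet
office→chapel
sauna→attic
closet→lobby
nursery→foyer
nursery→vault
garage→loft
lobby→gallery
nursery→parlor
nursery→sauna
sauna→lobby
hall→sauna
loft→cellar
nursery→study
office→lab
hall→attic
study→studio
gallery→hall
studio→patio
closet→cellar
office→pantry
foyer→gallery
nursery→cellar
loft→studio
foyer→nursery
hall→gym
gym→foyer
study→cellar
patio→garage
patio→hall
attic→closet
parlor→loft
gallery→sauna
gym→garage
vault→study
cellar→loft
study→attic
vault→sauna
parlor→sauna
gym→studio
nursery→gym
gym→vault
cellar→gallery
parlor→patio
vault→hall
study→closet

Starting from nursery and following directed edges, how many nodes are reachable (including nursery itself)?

BFS from nursery visits: nursery, cellar, foyer, gym, parlor, sauna, study, vault, closet, gallery, loft, garage, studio, patio, attic, lobby, hall
Reachable nodes: 17 of 21 total.

17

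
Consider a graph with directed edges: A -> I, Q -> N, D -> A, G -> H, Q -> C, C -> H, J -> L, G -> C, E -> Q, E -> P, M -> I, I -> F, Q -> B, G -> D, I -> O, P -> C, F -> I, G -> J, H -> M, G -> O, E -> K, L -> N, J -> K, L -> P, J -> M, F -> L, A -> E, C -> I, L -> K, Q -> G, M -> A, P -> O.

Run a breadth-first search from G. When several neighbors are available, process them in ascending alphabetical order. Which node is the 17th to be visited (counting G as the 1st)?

Visit G; enqueue C, D, H, J, O → queue [C, D, H, J, O]
Visit C; enqueue I → queue [D, H, J, O, I]
Visit D; enqueue A → queue [H, J, O, I, A]
Visit H; enqueue M → queue [J, O, I, A, M]
Visit J; enqueue K, L → queue [O, I, A, M, K, L]
Visit O → queue [I, A, M, K, L]
Visit I; enqueue F → queue [A, M, K, L, F]
Visit A; enqueue E → queue [M, K, L, F, E]
Visit M → queue [K, L, F, E]
Visit K → queue [L, F, E]
Visit L; enqueue N, P → queue [F, E, N, P]
Visit F → queue [E, N, P]
Visit E; enqueue Q → queue [N, P, Q]
Visit N → queue [P, Q]
Visit P → queue [Q]
Visit Q; enqueue B → queue [B]
Visit B → queue []

Visit order: G, C, D, H, J, O, I, A, M, K, L, F, E, N, P, Q, B

B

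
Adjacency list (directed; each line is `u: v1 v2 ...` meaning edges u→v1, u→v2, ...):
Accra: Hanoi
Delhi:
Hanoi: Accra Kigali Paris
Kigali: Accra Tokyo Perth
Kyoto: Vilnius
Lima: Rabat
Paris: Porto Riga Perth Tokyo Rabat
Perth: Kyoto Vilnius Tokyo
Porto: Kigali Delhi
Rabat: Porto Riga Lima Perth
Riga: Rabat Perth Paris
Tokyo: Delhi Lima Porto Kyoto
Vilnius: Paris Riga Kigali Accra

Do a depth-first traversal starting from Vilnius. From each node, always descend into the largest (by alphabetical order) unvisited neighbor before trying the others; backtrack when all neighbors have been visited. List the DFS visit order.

Visit Vilnius
Vilnius → Riga
Riga → Rabat
Rabat → Porto
Porto → Kigali
Kigali → Tokyo
Tokyo → Lima
Tokyo → Kyoto
Tokyo → Delhi
Kigali → Perth
Kigali → Accra
Accra → Hanoi
Hanoi → Paris

Vilnius → Riga → Rabat → Porto → Kigali → Tokyo → Lima → Kyoto → Delhi → Perth → Accra → Hanoi → Paris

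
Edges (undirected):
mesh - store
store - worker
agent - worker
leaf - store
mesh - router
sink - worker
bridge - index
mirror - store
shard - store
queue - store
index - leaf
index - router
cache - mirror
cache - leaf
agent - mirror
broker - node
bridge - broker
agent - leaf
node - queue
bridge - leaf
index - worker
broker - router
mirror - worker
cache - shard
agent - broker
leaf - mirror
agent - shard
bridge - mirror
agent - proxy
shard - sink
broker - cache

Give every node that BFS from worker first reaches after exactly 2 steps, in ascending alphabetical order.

Level 0: worker
Level 1: agent, index, mirror, sink, store
Level 2: bridge, broker, cache, leaf, mesh, proxy, queue, router, shard
Level 3: node

bridge, broker, cache, leaf, mesh, proxy, queue, router, shard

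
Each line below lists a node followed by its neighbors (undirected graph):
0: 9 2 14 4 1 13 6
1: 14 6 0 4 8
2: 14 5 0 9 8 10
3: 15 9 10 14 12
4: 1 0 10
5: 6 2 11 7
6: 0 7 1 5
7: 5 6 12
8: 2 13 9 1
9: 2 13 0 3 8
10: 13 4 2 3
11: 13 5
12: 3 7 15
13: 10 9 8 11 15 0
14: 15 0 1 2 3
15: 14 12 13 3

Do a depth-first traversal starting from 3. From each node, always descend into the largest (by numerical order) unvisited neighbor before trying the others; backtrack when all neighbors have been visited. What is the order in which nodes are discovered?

Visit 3
3 → 15
15 → 14
14 → 2
2 → 10
10 → 13
13 → 11
11 → 5
5 → 7
7 → 12
7 → 6
6 → 1
1 → 8
8 → 9
9 → 0
0 → 4

3 15 14 2 10 13 11 5 7 12 6 1 8 9 0 4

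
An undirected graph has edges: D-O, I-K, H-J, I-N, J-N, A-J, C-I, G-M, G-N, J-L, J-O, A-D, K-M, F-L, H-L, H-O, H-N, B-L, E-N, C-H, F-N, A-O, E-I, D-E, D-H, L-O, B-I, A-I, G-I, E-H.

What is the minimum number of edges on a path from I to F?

2

Level 0: I
Level 1: A, B, C, E, G, K, N
Level 2: D, F, H, J, L, M, O
F first appears at level 2.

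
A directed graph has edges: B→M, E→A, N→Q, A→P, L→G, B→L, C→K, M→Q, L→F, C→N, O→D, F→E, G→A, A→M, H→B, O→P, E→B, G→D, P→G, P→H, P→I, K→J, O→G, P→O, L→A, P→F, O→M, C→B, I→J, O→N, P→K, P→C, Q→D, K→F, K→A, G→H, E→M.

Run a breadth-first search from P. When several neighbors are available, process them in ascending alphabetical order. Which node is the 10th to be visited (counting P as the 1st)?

N

Visit P; enqueue C, F, G, H, I, K, O → queue [C, F, G, H, I, K, O]
Visit C; enqueue B, N → queue [F, G, H, I, K, O, B, N]
Visit F; enqueue E → queue [G, H, I, K, O, B, N, E]
Visit G; enqueue A, D → queue [H, I, K, O, B, N, E, A, D]
Visit H → queue [I, K, O, B, N, E, A, D]
Visit I; enqueue J → queue [K, O, B, N, E, A, D, J]
Visit K → queue [O, B, N, E, A, D, J]
Visit O; enqueue M → queue [B, N, E, A, D, J, M]
Visit B; enqueue L → queue [N, E, A, D, J, M, L]
Visit N; enqueue Q → queue [E, A, D, J, M, L, Q]
Visit E → queue [A, D, J, M, L, Q]
Visit A → queue [D, J, M, L, Q]
Visit D → queue [J, M, L, Q]
Visit J → queue [M, L, Q]
Visit M → queue [L, Q]
Visit L → queue [Q]
Visit Q → queue []

Visit order: P, C, F, G, H, I, K, O, B, N, E, A, D, J, M, L, Q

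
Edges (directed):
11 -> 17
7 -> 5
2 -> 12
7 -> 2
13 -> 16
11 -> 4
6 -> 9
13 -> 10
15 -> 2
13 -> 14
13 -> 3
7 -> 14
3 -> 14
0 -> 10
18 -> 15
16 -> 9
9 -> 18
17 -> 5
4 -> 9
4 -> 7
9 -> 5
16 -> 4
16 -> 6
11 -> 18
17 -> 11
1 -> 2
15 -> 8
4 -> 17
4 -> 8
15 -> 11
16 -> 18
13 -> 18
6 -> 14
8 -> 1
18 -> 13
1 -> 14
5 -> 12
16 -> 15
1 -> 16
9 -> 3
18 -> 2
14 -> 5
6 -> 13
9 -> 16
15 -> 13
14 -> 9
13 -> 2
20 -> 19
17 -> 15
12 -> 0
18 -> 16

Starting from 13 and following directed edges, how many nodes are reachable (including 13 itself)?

BFS from 13 visits: 13, 18, 16, 14, 10, 3, 2, 15, 9, 6, 4, 5, 12, 11, 8, 17, 7, 0, 1
Reachable nodes: 19 of 21 total.

19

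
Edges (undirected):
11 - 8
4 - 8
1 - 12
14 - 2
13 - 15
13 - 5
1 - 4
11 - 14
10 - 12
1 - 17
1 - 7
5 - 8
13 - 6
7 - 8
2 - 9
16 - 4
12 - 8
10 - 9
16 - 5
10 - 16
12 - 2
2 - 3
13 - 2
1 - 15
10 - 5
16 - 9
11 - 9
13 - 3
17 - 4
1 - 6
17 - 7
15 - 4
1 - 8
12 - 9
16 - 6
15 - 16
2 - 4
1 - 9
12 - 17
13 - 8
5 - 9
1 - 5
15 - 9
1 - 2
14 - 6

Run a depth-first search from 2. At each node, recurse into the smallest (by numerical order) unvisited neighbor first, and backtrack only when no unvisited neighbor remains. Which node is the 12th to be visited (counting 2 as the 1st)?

Visit 2
2 → 1
1 → 4
4 → 8
8 → 5
5 → 9
9 → 10
10 → 12
12 → 17
17 → 7
10 → 16
16 → 6
6 → 13
13 → 3
13 → 15
6 → 14
14 → 11

Visit order: 2, 1, 4, 8, 5, 9, 10, 12, 17, 7, 16, 6, 13, 3, 15, 14, 11

6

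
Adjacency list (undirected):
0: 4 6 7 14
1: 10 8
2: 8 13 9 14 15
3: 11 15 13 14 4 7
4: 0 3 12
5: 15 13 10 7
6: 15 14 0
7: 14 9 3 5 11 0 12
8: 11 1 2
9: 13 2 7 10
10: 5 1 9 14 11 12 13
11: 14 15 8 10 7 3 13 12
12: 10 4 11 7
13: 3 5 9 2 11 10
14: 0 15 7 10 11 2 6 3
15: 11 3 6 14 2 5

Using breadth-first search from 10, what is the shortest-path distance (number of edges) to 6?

Level 0: 10
Level 1: 1, 5, 9, 11, 12, 13, 14
Level 2: 0, 2, 3, 4, 6, 7, 8, 15
6 first appears at level 2.

2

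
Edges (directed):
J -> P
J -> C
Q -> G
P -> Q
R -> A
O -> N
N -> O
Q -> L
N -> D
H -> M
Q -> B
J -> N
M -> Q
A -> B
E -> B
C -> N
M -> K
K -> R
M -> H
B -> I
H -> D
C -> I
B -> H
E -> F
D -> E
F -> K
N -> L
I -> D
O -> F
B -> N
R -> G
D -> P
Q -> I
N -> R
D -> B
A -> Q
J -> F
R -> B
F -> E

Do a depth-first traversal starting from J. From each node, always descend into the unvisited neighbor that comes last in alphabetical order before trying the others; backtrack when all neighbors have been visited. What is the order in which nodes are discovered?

Visit J
J → P
P → Q
Q → L
Q → I
I → D
D → E
E → F
F → K
K → R
R → G
R → B
B → N
N → O
B → H
H → M
R → A
J → C

J, P, Q, L, I, D, E, F, K, R, G, B, N, O, H, M, A, C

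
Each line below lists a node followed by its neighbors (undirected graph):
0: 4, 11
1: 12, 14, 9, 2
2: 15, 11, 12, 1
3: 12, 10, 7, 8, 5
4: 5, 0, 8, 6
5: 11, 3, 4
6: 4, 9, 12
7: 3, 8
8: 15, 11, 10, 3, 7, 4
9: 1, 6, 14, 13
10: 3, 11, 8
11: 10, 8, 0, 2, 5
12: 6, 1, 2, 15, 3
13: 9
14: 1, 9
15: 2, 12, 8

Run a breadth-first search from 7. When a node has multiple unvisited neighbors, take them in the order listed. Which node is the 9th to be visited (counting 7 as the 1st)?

4

Visit 7; enqueue 3, 8 → queue [3, 8]
Visit 3; enqueue 12, 10, 5 → queue [8, 12, 10, 5]
Visit 8; enqueue 15, 11, 4 → queue [12, 10, 5, 15, 11, 4]
Visit 12; enqueue 6, 1, 2 → queue [10, 5, 15, 11, 4, 6, 1, 2]
Visit 10 → queue [5, 15, 11, 4, 6, 1, 2]
Visit 5 → queue [15, 11, 4, 6, 1, 2]
Visit 15 → queue [11, 4, 6, 1, 2]
Visit 11; enqueue 0 → queue [4, 6, 1, 2, 0]
Visit 4 → queue [6, 1, 2, 0]
Visit 6; enqueue 9 → queue [1, 2, 0, 9]
Visit 1; enqueue 14 → queue [2, 0, 9, 14]
Visit 2 → queue [0, 9, 14]
Visit 0 → queue [9, 14]
Visit 9; enqueue 13 → queue [14, 13]
Visit 14 → queue [13]
Visit 13 → queue []

Visit order: 7, 3, 8, 12, 10, 5, 15, 11, 4, 6, 1, 2, 0, 9, 14, 13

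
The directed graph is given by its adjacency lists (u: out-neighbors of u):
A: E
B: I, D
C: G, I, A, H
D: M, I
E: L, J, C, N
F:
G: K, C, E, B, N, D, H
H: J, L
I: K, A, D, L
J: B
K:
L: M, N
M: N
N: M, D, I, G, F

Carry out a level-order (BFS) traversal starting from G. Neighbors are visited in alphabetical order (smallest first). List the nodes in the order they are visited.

Visit G; enqueue B, C, D, E, H, K, N → queue [B, C, D, E, H, K, N]
Visit B; enqueue I → queue [C, D, E, H, K, N, I]
Visit C; enqueue A → queue [D, E, H, K, N, I, A]
Visit D; enqueue M → queue [E, H, K, N, I, A, M]
Visit E; enqueue J, L → queue [H, K, N, I, A, M, J, L]
Visit H → queue [K, N, I, A, M, J, L]
Visit K → queue [N, I, A, M, J, L]
Visit N; enqueue F → queue [I, A, M, J, L, F]
Visit I → queue [A, M, J, L, F]
Visit A → queue [M, J, L, F]
Visit M → queue [J, L, F]
Visit J → queue [L, F]
Visit L → queue [F]
Visit F → queue []

G B C D E H K N I A M J L F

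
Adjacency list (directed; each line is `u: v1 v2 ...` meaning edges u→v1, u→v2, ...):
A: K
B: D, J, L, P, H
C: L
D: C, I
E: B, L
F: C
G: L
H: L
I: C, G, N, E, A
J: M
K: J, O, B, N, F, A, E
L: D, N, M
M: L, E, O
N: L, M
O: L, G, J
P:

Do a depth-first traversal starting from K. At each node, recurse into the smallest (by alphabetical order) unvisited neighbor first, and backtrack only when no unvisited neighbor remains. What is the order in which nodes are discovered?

K, A, B, D, C, L, M, E, O, G, J, N, I, H, P, F

Visit K
K → A
K → B
B → D
D → C
C → L
L → M
M → E
M → O
O → G
O → J
L → N
D → I
B → H
B → P
K → F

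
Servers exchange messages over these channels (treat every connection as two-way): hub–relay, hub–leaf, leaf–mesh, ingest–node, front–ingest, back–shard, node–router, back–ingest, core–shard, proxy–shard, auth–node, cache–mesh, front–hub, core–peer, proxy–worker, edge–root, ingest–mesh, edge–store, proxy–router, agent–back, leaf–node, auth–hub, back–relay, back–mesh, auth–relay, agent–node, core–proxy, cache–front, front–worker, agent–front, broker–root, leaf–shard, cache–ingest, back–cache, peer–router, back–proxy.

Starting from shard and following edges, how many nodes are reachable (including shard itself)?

17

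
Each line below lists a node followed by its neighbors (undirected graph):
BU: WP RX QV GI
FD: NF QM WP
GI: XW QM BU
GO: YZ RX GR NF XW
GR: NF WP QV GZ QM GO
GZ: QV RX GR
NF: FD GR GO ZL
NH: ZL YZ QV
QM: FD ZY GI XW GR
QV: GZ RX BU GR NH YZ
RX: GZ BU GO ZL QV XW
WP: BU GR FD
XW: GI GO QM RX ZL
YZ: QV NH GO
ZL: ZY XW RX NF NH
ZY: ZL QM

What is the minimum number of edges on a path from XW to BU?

Level 0: XW
Level 1: GI, GO, QM, RX, ZL
Level 2: BU, FD, GR, GZ, NF, NH, QV, YZ, ZY
Level 3: WP
BU first appears at level 2.

2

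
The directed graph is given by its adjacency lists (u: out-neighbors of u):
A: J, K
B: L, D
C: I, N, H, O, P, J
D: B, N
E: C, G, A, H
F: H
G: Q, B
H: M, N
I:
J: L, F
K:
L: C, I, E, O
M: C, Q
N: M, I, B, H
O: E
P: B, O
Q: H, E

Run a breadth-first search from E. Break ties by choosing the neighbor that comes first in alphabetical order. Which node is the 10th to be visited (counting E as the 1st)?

O

Visit E; enqueue A, C, G, H → queue [A, C, G, H]
Visit A; enqueue J, K → queue [C, G, H, J, K]
Visit C; enqueue I, N, O, P → queue [G, H, J, K, I, N, O, P]
Visit G; enqueue B, Q → queue [H, J, K, I, N, O, P, B, Q]
Visit H; enqueue M → queue [J, K, I, N, O, P, B, Q, M]
Visit J; enqueue F, L → queue [K, I, N, O, P, B, Q, M, F, L]
Visit K → queue [I, N, O, P, B, Q, M, F, L]
Visit I → queue [N, O, P, B, Q, M, F, L]
Visit N → queue [O, P, B, Q, M, F, L]
Visit O → queue [P, B, Q, M, F, L]
Visit P → queue [B, Q, M, F, L]
Visit B; enqueue D → queue [Q, M, F, L, D]
Visit Q → queue [M, F, L, D]
Visit M → queue [F, L, D]
Visit F → queue [L, D]
Visit L → queue [D]
Visit D → queue []

Visit order: E, A, C, G, H, J, K, I, N, O, P, B, Q, M, F, L, D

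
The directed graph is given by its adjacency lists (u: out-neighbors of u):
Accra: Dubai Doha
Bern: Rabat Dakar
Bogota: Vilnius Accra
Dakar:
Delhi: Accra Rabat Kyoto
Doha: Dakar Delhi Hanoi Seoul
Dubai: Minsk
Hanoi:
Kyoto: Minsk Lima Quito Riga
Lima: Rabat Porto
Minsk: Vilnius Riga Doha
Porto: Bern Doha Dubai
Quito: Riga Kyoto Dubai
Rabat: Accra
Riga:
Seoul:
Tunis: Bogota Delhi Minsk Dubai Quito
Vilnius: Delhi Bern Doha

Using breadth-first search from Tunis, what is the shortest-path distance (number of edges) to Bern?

3

Level 0: Tunis
Level 1: Bogota, Delhi, Dubai, Minsk, Quito
Level 2: Accra, Doha, Kyoto, Rabat, Riga, Vilnius
Level 3: Bern, Dakar, Hanoi, Lima, Seoul
Level 4: Porto
Bern first appears at level 3.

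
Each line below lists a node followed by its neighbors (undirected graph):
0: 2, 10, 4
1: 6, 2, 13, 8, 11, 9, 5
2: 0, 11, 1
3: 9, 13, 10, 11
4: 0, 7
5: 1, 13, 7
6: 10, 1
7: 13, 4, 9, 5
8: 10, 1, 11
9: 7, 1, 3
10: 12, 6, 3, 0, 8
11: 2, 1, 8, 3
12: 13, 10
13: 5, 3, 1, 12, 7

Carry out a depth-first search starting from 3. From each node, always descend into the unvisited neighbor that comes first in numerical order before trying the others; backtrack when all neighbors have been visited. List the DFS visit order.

Visit 3
3 → 9
9 → 1
1 → 2
2 → 0
0 → 4
4 → 7
7 → 5
5 → 13
13 → 12
12 → 10
10 → 6
10 → 8
8 → 11

3, 9, 1, 2, 0, 4, 7, 5, 13, 12, 10, 6, 8, 11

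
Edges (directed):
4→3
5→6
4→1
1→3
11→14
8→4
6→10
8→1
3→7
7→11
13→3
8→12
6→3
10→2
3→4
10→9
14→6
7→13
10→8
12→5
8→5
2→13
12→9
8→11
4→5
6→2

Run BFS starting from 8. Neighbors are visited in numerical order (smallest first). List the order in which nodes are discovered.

8, 1, 4, 5, 11, 12, 3, 6, 14, 9, 7, 2, 10, 13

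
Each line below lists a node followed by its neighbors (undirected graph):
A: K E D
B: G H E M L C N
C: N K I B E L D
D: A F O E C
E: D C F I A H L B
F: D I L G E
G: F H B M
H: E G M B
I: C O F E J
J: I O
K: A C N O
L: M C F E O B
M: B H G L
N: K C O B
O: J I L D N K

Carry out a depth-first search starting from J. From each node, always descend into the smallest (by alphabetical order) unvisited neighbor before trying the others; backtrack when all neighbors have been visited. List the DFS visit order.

Visit J
J → I
I → C
C → B
B → E
E → A
A → D
D → F
F → G
G → H
H → M
M → L
L → O
O → K
K → N

J, I, C, B, E, A, D, F, G, H, M, L, O, K, N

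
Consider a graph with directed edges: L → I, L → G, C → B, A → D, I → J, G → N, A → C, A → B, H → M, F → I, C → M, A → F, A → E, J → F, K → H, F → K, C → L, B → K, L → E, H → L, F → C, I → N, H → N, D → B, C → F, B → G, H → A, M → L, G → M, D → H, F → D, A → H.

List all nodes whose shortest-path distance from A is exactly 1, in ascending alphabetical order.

Level 0: A
Level 1: B, C, D, E, F, H
Level 2: G, I, K, L, M, N
Level 3: J

B, C, D, E, F, H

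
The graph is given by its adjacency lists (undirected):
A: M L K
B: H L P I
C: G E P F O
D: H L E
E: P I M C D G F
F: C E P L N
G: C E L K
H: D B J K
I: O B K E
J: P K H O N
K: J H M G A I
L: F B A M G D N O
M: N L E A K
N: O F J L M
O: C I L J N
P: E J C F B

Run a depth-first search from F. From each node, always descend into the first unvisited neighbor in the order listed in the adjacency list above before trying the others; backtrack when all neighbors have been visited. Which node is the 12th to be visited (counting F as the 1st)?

Visit F
F → C
C → G
G → E
E → P
P → J
J → K
K → H
H → D
D → L
L → B
B → I
I → O
O → N
N → M
M → A

Visit order: F, C, G, E, P, J, K, H, D, L, B, I, O, N, M, A

I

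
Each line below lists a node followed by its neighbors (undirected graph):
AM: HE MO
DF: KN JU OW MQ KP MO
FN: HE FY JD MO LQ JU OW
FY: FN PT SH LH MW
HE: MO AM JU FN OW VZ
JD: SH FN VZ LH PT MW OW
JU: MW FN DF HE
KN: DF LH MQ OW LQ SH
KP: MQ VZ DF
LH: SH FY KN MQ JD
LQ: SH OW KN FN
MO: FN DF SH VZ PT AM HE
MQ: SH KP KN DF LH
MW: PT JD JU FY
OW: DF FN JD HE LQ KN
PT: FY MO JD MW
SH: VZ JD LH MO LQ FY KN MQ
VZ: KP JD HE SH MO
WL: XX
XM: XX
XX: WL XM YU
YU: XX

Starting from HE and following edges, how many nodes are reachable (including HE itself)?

BFS from HE visits: HE, MO, AM, JU, FN, OW, VZ, DF, SH, PT, MW, FY, JD, LQ, KN, KP, MQ, LH
Reachable nodes: 18 of 22 total.

18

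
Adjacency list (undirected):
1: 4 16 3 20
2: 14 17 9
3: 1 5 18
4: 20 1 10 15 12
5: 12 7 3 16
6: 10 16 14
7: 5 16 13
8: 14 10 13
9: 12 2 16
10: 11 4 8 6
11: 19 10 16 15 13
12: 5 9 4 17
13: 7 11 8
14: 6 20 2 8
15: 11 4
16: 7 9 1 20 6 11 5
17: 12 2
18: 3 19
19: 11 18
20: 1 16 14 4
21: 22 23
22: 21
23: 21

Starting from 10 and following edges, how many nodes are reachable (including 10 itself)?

BFS from 10 visits: 10, 11, 4, 8, 6, 19, 16, 15, 13, 20, 1, 12, 14, 18, 7, 9, 5, 3, 17, 2
Reachable nodes: 20 of 23 total.

20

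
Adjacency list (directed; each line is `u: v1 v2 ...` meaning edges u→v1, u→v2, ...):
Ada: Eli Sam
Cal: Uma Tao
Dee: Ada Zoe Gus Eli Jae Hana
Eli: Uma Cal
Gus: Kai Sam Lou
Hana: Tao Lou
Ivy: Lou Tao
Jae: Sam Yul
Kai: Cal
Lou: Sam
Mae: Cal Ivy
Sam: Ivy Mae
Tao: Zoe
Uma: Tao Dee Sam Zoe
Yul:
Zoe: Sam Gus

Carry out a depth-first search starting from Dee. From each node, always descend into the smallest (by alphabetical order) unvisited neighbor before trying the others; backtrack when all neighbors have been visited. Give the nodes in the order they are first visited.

Dee → Ada → Eli → Cal → Tao → Zoe → Gus → Kai → Lou → Sam → Ivy → Mae → Uma → Hana → Jae → Yul

Visit Dee
Dee → Ada
Ada → Eli
Eli → Cal
Cal → Tao
Tao → Zoe
Zoe → Gus
Gus → Kai
Gus → Lou
Lou → Sam
Sam → Ivy
Sam → Mae
Cal → Uma
Dee → Hana
Dee → Jae
Jae → Yul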